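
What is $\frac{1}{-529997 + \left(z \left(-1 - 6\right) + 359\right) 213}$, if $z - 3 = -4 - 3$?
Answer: $- \frac{1}{447566} \approx -2.2343 \cdot 10^{-6}$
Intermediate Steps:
$z = -4$ ($z = 3 - 7 = -4$)
$\frac{1}{-529997 + \left(z \left(-1 - 6\right) + 359\right) 213} = \frac{1}{-529997 + \left(- 4 \left(-1 - 6\right) + 359\right) 213} = \frac{1}{-529997 + \left(\left(-4\right) \left(-7\right) + 359\right) 213} = \frac{1}{-529997 + \left(28 + 359\right) 213} = \frac{1}{-529997 + 387 \cdot 213} = \frac{1}{-529997 + 82431} = \frac{1}{-447566} = - \frac{1}{447566}$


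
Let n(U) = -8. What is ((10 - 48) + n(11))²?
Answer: 2116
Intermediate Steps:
((10 - 48) + n(11))² = ((10 - 48) - 8)² = (-38 - 8)² = (-46)² = 2116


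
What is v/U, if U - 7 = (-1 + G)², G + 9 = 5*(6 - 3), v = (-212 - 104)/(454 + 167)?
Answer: -79/4968 ≈ -0.015902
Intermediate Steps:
v = -316/621 ≈ -0.50886
G = 6 (G = -9 + 5*(6 - 3) = -9 + 5*3 = -9 + 15 = 6)
U = 32 (U = 7 + (-1 + 6)² = 7 + 5² = 7 + 25 = 32)
v/U = -316/621/32 = -316/621*1/32 = -79/4968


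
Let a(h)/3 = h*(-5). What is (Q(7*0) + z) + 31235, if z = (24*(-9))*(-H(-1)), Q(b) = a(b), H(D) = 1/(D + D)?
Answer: 31127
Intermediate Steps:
H(D) = 1/(2*D)
a(h) = -15*h (a(h) = 3*(h*(-5)) = 3*(-5*h) = -15*h)
Q(b) = -15*b
z = -108 (z = (24*(-9))*(-1/(2*(-1))) = -(-216)*(1/2)*(-1) = -(-216)*(-1)/2 = -216*1/2 = -108)
(Q(7*0) + z) + 31235 = (-105*0 - 108) + 31235 = (-15*0 - 108) + 31235 = (0 - 108) + 31235 = -108 + 31235 = 31127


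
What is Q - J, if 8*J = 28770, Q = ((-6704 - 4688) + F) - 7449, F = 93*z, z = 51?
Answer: -70777/4 ≈ -17694.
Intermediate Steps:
F = 4743 (F = 93*51 = 4743)
Q = -14098 (Q = ((-6704 - 4688) + 4743) - 7449 = (-11392 + 4743) - 7449 = -6649 - 7449 = -14098)
J = 14385/4 (J = (1/8)*28770 = 14385/4 ≈ 3596.3)
Q - J = -14098 - 1*14385/4 = -14098 - 14385/4 = -70777/4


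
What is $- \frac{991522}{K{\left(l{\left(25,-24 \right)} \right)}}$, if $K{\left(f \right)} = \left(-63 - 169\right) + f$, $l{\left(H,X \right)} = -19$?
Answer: $\frac{991522}{251} \approx 3950.3$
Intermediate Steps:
$K{\left(f \right)} = -232 + f$
$- \frac{991522}{K{\left(l{\left(25,-24 \right)} \right)}} = - \frac{991522}{-232 - 19} = - \frac{991522}{-251} = \left(-991522\right) \left(- \frac{1}{251}\right) = \frac{991522}{251}$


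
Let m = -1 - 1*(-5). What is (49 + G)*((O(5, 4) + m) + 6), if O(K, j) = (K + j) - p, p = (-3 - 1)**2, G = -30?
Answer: 57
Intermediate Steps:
p = 16 (p = (-4)**2 = 16)
O(K, j) = -16 + K + j (O(K, j) = (K + j) - 1*16 = (K + j) - 16 = -16 + K + j)
m = 4 (m = -1 + 5 = 4)
(49 + G)*((O(5, 4) + m) + 6) = (49 - 30)*(((-16 + 5 + 4) + 4) + 6) = 19*((-7 + 4) + 6) = 19*(-3 + 6) = 19*3 = 57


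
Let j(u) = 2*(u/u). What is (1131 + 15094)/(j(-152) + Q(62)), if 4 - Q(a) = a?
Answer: -16225/56 ≈ -289.73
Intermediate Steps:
j(u) = 2 (j(u) = 2*1 = 2)
Q(a) = 4 - a
(1131 + 15094)/(j(-152) + Q(62)) = (1131 + 15094)/(2 + (4 - 1*62)) = 16225/(2 + (4 - 62)) = 16225/(2 - 58) = 16225/(-56) = 16225*(-1/56) = -16225/56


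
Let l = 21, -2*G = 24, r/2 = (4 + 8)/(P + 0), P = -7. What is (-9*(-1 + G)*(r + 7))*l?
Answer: 8775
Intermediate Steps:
r = -24/7 (r = 2*((4 + 8)/(-7 + 0)) = 2*(12/(-7)) = 2*(12*(-⅐)) = 2*(-12/7) = -24/7 ≈ -3.4286)
G = -12 (G = -½*24 = -12)
(-9*(-1 + G)*(r + 7))*l = -9*(-1 - 12)*(-24/7 + 7)*21 = -(-117)*25/7*21 = -9*(-325/7)*21 = (2925/7)*21 = 8775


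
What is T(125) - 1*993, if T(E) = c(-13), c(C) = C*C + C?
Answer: -837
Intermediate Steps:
c(C) = C + C**2 (c(C) = C**2 + C = C + C**2)
T(E) = 156 (T(E) = -13*(1 - 13) = -13*(-12) = 156)
T(125) - 1*993 = 156 - 1*993 = 156 - 993 = -837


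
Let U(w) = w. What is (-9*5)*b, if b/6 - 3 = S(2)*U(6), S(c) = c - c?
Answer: -810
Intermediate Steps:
S(c) = 0
b = 18 (b = 18 + 6*(0*6) = 18 + 6*0 = 18 + 0 = 18)
(-9*5)*b = -9*5*18 = -45*18 = -810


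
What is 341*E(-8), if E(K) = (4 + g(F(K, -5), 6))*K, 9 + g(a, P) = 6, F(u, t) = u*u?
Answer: -2728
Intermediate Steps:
F(u, t) = u²
g(a, P) = -3 (g(a, P) = -9 + 6 = -3)
E(K) = K (E(K) = (4 - 3)*K = 1*K = K)
341*E(-8) = 341*(-8) = -2728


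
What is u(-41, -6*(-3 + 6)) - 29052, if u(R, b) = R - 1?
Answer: -29094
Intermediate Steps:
u(R, b) = -1 + R
u(-41, -6*(-3 + 6)) - 29052 = (-1 - 41) - 29052 = -42 - 29052 = -29094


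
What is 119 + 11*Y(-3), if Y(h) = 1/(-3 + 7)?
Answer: 487/4 ≈ 121.75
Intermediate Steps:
Y(h) = ¼ (Y(h) = 1/4 = ¼)
119 + 11*Y(-3) = 119 + 11*(¼) = 119 + 11/4 = 487/4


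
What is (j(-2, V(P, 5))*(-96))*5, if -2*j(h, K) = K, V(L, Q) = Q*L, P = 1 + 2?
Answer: 3600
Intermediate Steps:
P = 3
V(L, Q) = L*Q
j(h, K) = -K/2
(j(-2, V(P, 5))*(-96))*5 = (-3*5/2*(-96))*5 = (-½*15*(-96))*5 = -15/2*(-96)*5 = 720*5 = 3600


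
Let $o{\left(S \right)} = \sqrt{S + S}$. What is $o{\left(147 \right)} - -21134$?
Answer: $21134 + 7 \sqrt{6} \approx 21151.0$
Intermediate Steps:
$o{\left(S \right)} = \sqrt{2} \sqrt{S}$ ($o{\left(S \right)} = \sqrt{2 S} = \sqrt{2} \sqrt{S}$)
$o{\left(147 \right)} - -21134 = \sqrt{2} \sqrt{147} - -21134 = \sqrt{2} \cdot 7 \sqrt{3} + 21134 = 7 \sqrt{6} + 21134 = 21134 + 7 \sqrt{6}$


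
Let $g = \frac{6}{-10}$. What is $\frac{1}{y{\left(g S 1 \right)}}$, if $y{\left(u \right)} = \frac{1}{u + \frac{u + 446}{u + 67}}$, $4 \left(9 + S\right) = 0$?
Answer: $\frac{21059}{1810} \approx 11.635$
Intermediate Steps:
$g = - \frac{3}{5}$ ($g = 6 \left(- \frac{1}{10}\right) = - \frac{3}{5} \approx -0.6$)
$S = -9$ ($S = -9 + \frac{1}{4} \cdot 0 = -9 + 0 = -9$)
$y{\left(u \right)} = \frac{1}{u + \frac{446 + u}{67 + u}}$
$\frac{1}{y{\left(g S 1 \right)}} = \frac{1}{\frac{1}{446 + \left(\left(- \frac{3}{5}\right) \left(-9\right) 1\right)^{2} + 68 \left(- \frac{3}{5}\right) \left(-9\right) 1} \left(67 + \left(- \frac{3}{5}\right) \left(-9\right) 1\right)} = \frac{1}{\frac{1}{446 + \left(\frac{27}{5} \cdot 1\right)^{2} + 68 \cdot \frac{27}{5} \cdot 1} \left(67 + \frac{27}{5} \cdot 1\right)} = \frac{1}{\frac{1}{446 + \left(\frac{27}{5}\right)^{2} + 68 \cdot \frac{27}{5}} \left(67 + \frac{27}{5}\right)} = \frac{1}{\frac{1}{446 + \frac{729}{25} + \frac{1836}{5}} \cdot \frac{362}{5}} = \frac{1}{\frac{1}{\frac{21059}{25}} \cdot \frac{362}{5}} = \frac{1}{\frac{25}{21059} \cdot \frac{362}{5}} = \frac{1}{\frac{1810}{21059}} = \frac{21059}{1810}$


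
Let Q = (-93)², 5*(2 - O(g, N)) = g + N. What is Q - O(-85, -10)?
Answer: 8628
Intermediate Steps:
O(g, N) = 2 - N/5 - g/5 (O(g, N) = 2 - (g + N)/5 = 2 - (N + g)/5 = 2 + (-N/5 - g/5) = 2 - N/5 - g/5)
Q = 8649
Q - O(-85, -10) = 8649 - (2 - ⅕*(-10) - ⅕*(-85)) = 8649 - (2 + 2 + 17) = 8649 - 1*21 = 8649 - 21 = 8628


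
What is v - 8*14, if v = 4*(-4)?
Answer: -128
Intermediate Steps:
v = -16
v - 8*14 = -16 - 8*14 = -16 - 112 = -128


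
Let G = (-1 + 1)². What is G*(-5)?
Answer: 0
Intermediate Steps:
G = 0 (G = 0² = 0)
G*(-5) = 0*(-5) = 0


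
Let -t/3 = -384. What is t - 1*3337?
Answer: -2185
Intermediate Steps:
t = 1152 (t = -3*(-384) = 1152)
t - 1*3337 = 1152 - 1*3337 = 1152 - 3337 = -2185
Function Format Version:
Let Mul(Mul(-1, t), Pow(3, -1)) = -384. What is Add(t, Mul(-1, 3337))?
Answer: -2185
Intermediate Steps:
t = 1152 (t = Mul(-3, -384) = 1152)
Add(t, Mul(-1, 3337)) = Add(1152, Mul(-1, 3337)) = Add(1152, -3337) = -2185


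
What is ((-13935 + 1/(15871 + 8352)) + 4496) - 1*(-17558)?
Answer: 196666538/24223 ≈ 8119.0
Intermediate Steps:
((-13935 + 1/(15871 + 8352)) + 4496) - 1*(-17558) = ((-13935 + 1/24223) + 4496) + 17558 = (-337547504/24223 + 4496) + 17558 = -228640896/24223 + 17558 = 196666538/24223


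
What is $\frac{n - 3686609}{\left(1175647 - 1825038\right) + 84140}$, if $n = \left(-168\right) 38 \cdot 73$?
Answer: $\frac{4152641}{565251} \approx 7.3465$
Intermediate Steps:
$n = -466032$ ($n = \left(-6384\right) 73 = -466032$)
$\frac{n - 3686609}{\left(1175647 - 1825038\right) + 84140} = \frac{-466032 - 3686609}{\left(1175647 - 1825038\right) + 84140} = - \frac{4152641}{-649391 + 84140} = - \frac{4152641}{-565251} = \left(-4152641\right) \left(- \frac{1}{565251}\right) = \frac{4152641}{565251}$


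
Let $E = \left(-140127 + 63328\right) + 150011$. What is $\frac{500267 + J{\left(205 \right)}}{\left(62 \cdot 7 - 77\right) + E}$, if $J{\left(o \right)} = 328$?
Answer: $\frac{166865}{24523} \approx 6.8044$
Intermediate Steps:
$E = 73212$ ($E = -76799 + 150011 = 73212$)
$\frac{500267 + J{\left(205 \right)}}{\left(62 \cdot 7 - 77\right) + E} = \frac{500267 + 328}{\left(62 \cdot 7 - 77\right) + 73212} = \frac{500595}{\left(434 - 77\right) + 73212} = \frac{500595}{357 + 73212} = \frac{500595}{73569} = 500595 \cdot \frac{1}{73569} = \frac{166865}{24523}$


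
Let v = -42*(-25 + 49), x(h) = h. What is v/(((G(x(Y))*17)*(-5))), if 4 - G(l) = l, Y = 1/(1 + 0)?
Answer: 336/85 ≈ 3.9529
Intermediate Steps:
Y = 1 (Y = 1/1 = 1)
v = -1008 (v = -42*24 = -1008)
G(l) = 4 - l
v/(((G(x(Y))*17)*(-5))) = -1008*(-1/(85*(4 - 1*1))) = -1008*(-1/(85*(4 - 1))) = -1008/((3*17)*(-5)) = -1008/(51*(-5)) = -1008/(-255) = -1008*(-1/255) = 336/85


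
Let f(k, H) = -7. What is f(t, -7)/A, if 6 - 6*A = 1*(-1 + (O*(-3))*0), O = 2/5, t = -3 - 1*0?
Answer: -6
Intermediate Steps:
t = -3 (t = -3 + 0 = -3)
O = ⅖ (O = 2*(⅕) = ⅖ ≈ 0.40000)
A = 7/6 (A = 1 - (-1 + ((⅖)*(-3))*0)/6 = 1 - (-1 - 6/5*0)/6 = 1 - (-1 + 0)/6 = 1 - (-1)/6 = 1 - ⅙*(-1) = 1 + ⅙ = 7/6 ≈ 1.1667)
f(t, -7)/A = -7/7/6 = -7*6/7 = -6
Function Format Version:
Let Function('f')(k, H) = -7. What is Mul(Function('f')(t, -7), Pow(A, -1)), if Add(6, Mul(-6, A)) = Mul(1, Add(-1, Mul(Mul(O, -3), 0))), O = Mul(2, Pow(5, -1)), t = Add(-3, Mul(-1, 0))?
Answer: -6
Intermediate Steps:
t = -3 (t = Add(-3, 0) = -3)
O = Rational(2, 5) (O = Mul(2, Rational(1, 5)) = Rational(2, 5) ≈ 0.40000)
A = Rational(7, 6) (A = Add(1, Mul(Rational(-1, 6), Mul(1, Add(-1, Mul(Mul(Rational(2, 5), -3), 0))))) = Add(1, Mul(Rational(-1, 6), Mul(1, Add(-1, Mul(Rational(-6, 5), 0))))) = Add(1, Mul(Rational(-1, 6), Mul(1, Add(-1, 0)))) = Add(1, Mul(Rational(-1, 6), Mul(1, -1))) = Add(1, Mul(Rational(-1, 6), -1)) = Add(1, Rational(1, 6)) = Rational(7, 6) ≈ 1.1667)
Mul(Function('f')(t, -7), Pow(A, -1)) = Mul(-7, Pow(Rational(7, 6), -1)) = Mul(-7, Rational(6, 7)) = -6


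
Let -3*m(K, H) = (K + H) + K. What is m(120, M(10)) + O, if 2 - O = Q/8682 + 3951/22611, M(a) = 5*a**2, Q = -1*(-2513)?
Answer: -5346813309/21812078 ≈ -245.13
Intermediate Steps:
Q = 2513
m(K, H) = -2*K/3 - H/3 (m(K, H) = -((K + H) + K)/3 = -((H + K) + K)/3 = -(H + 2*K)/3 = -2*K/3 - H/3)
O = 100497793/65436234 (O = 2 - (2513/8682 + 3951/22611) = 2 - (2513*(1/8682) + 3951*(1/22611)) = 2 - (2513/8682 + 1317/7537) = 2 - 1*30374675/65436234 = 2 - 30374675/65436234 = 100497793/65436234 ≈ 1.5358)
m(120, M(10)) + O = (-2/3*120 - 5*10**2/3) + 100497793/65436234 = (-80 - 5*100/3) + 100497793/65436234 = (-80 - 1/3*500) + 100497793/65436234 = (-80 - 500/3) + 100497793/65436234 = -740/3 + 100497793/65436234 = -5346813309/21812078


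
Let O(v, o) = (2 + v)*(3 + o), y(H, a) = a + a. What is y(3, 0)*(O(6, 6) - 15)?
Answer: 0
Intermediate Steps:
y(H, a) = 2*a
y(3, 0)*(O(6, 6) - 15) = (2*0)*((6 + 2*6 + 3*6 + 6*6) - 15) = 0*((6 + 12 + 18 + 36) - 15) = 0*(72 - 15) = 0*57 = 0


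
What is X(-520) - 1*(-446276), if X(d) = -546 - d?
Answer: 446250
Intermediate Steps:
X(-520) - 1*(-446276) = (-546 - 1*(-520)) - 1*(-446276) = (-546 + 520) + 446276 = -26 + 446276 = 446250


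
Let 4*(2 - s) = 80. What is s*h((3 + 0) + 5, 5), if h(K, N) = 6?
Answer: -108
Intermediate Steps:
s = -18 (s = 2 - 1/4*80 = 2 - 20 = -18)
s*h((3 + 0) + 5, 5) = -18*6 = -108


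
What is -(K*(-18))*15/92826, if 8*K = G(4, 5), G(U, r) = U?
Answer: 5/3438 ≈ 0.0014543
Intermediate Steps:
K = 1/2 (K = (1/8)*4 = 1/2 ≈ 0.50000)
-(K*(-18))*15/92826 = -((1/2)*(-18))*15/92826 = -(-9*15)/92826 = -(-135)/92826 = -1*(-5/3438) = 5/3438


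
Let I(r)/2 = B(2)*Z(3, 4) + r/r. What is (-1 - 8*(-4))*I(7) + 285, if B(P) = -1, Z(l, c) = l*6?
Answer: -769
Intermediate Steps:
Z(l, c) = 6*l
I(r) = -34 (I(r) = 2*(-6*3 + r/r) = 2*(-1*18 + 1) = 2*(-18 + 1) = 2*(-17) = -34)
(-1 - 8*(-4))*I(7) + 285 = (-1 - 8*(-4))*(-34) + 285 = (-1 + 32)*(-34) + 285 = 31*(-34) + 285 = -1054 + 285 = -769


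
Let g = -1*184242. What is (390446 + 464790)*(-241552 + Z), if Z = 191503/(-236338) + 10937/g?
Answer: -2248849432122680049616/10885846449 ≈ -2.0658e+11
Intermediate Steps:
g = -184242
Z = -9466931108/10885846449 (Z = 191503/(-236338) + 10937/(-184242) = 191503*(-1/236338) + 10937*(-1/184242) = -191503/236338 - 10937/184242 = -9466931108/10885846449 ≈ -0.86965)
(390446 + 464790)*(-241552 + Z) = (390446 + 464790)*(-241552 - 9466931108/10885846449) = 855236*(-2629507448379956/10885846449) = -2248849432122680049616/10885846449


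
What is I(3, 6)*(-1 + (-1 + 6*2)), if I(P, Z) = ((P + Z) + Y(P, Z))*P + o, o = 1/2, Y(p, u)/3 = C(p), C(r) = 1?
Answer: 365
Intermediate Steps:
Y(p, u) = 3 (Y(p, u) = 3*1 = 3)
o = 1/2 ≈ 0.50000
I(P, Z) = 1/2 + P*(3 + P + Z) (I(P, Z) = ((P + Z) + 3)*P + 1/2 = (3 + P + Z)*P + 1/2 = P*(3 + P + Z) + 1/2 = 1/2 + P*(3 + P + Z))
I(3, 6)*(-1 + (-1 + 6*2)) = (1/2 + 3**2 + 3*3 + 3*6)*(-1 + (-1 + 6*2)) = (1/2 + 9 + 9 + 18)*(-1 + (-1 + 12)) = 73*(-1 + 11)/2 = (73/2)*10 = 365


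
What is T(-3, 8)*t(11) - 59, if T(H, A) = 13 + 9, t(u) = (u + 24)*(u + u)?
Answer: 16881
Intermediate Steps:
t(u) = 2*u*(24 + u) (t(u) = (24 + u)*(2*u) = 2*u*(24 + u))
T(H, A) = 22
T(-3, 8)*t(11) - 59 = 22*(2*11*(24 + 11)) - 59 = 22*(2*11*35) - 59 = 22*770 - 59 = 16940 - 59 = 16881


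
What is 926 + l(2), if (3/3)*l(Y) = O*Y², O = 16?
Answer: 990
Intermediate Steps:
l(Y) = 16*Y²
926 + l(2) = 926 + 16*2² = 926 + 16*4 = 926 + 64 = 990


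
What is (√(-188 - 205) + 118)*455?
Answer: 53690 + 455*I*√393 ≈ 53690.0 + 9020.0*I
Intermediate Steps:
(√(-188 - 205) + 118)*455 = (√(-393) + 118)*455 = (I*√393 + 118)*455 = (118 + I*√393)*455 = 53690 + 455*I*√393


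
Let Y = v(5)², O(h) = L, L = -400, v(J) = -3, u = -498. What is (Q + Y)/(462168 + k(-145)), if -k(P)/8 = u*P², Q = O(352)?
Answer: -391/84225768 ≈ -4.6423e-6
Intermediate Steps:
O(h) = -400
Q = -400
k(P) = 3984*P² (k(P) = -(-3984)*P² = 3984*P²)
Y = 9 (Y = (-3)² = 9)
(Q + Y)/(462168 + k(-145)) = (-400 + 9)/(462168 + 3984*(-145)²) = -391/(462168 + 3984*21025) = -391/(462168 + 83763600) = -391/84225768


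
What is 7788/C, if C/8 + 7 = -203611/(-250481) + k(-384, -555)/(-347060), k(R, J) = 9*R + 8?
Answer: -2014958084755/12785587116 ≈ -157.60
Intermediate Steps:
k(R, J) = 8 + 9*R
C = -153427045392/3104711995 (C = -56 + 8*(-203611/(-250481) + (8 + 9*(-384))/(-347060)) = -56 + 8*(-203611*(-1/250481) + (8 - 3456)*(-1/347060)) = -56 + 8*(203611/250481 - 3448*(-1/347060)) = -56 + 8*(203611/250481 + 862/86765) = -56 + 8*(2554603291/3104711995) = -56 + 20436826328/3104711995 = -153427045392/3104711995 ≈ -49.417)
7788/C = 7788/(-153427045392/3104711995) = 7788*(-3104711995/153427045392) = -2014958084755/12785587116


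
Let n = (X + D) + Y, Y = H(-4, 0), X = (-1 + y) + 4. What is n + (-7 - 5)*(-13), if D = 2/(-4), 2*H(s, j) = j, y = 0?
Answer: 317/2 ≈ 158.50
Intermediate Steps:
H(s, j) = j/2
X = 3 (X = (-1 + 0) + 4 = -1 + 4 = 3)
Y = 0 (Y = (½)*0 = 0)
D = -½ (D = 2*(-¼) = -½ ≈ -0.50000)
n = 5/2 (n = (3 - ½) + 0 = 5/2 + 0 = 5/2 ≈ 2.5000)
n + (-7 - 5)*(-13) = 5/2 + (-7 - 5)*(-13) = 5/2 - 12*(-13) = 5/2 + 156 = 317/2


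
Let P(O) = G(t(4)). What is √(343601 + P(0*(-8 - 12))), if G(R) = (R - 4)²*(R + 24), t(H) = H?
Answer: √343601 ≈ 586.17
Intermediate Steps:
G(R) = (-4 + R)²*(24 + R)
P(O) = 0 (P(O) = (-4 + 4)²*(24 + 4) = 0²*28 = 0*28 = 0)
√(343601 + P(0*(-8 - 12))) = √(343601 + 0) = √343601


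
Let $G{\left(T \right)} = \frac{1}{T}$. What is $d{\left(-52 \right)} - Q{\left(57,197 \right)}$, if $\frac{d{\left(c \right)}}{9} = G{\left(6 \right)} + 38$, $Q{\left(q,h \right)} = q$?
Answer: $\frac{573}{2} \approx 286.5$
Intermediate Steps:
$d{\left(c \right)} = \frac{687}{2}$ ($d{\left(c \right)} = 9 \left(\frac{1}{6} + 38\right) = 9 \cdot \frac{229}{6} = \frac{687}{2}$)
$d{\left(-52 \right)} - Q{\left(57,197 \right)} = \frac{687}{2} - 57 = \frac{573}{2}$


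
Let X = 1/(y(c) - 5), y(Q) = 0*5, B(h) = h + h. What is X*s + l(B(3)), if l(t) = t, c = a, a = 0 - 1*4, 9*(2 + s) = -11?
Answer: 299/45 ≈ 6.6444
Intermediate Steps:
s = -29/9 (s = -2 + (⅑)*(-11) = -2 - 11/9 = -29/9 ≈ -3.2222)
a = -4 (a = 0 - 4 = -4)
B(h) = 2*h
c = -4
y(Q) = 0
X = -⅕ (X = 1/(0 - 5) = 1/(-5) = -⅕ ≈ -0.20000)
X*s + l(B(3)) = -⅕*(-29/9) + 2*3 = 29/45 + 6 = 299/45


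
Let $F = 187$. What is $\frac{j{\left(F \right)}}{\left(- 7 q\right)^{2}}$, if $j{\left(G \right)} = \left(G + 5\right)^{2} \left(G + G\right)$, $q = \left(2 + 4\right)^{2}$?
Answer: $\frac{95744}{441} \approx 217.11$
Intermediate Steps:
$q = 36$ ($q = 6^{2} = 36$)
$j{\left(G \right)} = 2 G \left(5 + G\right)^{2}$ ($j{\left(G \right)} = \left(5 + G\right)^{2} \cdot 2 G = 2 G \left(5 + G\right)^{2}$)
$\frac{j{\left(F \right)}}{\left(- 7 q\right)^{2}} = \frac{2 \cdot 187 \left(5 + 187\right)^{2}}{\left(\left(-7\right) 36\right)^{2}} = \frac{2 \cdot 187 \cdot 192^{2}}{\left(-252\right)^{2}} = \frac{2 \cdot 187 \cdot 36864}{63504} = 13787136 \cdot \frac{1}{63504} = \frac{95744}{441}$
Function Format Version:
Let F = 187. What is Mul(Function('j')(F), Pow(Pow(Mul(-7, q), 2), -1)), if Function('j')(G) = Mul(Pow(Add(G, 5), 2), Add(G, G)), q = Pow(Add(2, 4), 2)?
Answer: Rational(95744, 441) ≈ 217.11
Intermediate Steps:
q = 36 (q = Pow(6, 2) = 36)
Function('j')(G) = Mul(2, G, Pow(Add(5, G), 2)) (Function('j')(G) = Mul(Pow(Add(5, G), 2), Mul(2, G)) = Mul(2, G, Pow(Add(5, G), 2)))
Mul(Function('j')(F), Pow(Pow(Mul(-7, q), 2), -1)) = Mul(Mul(2, 187, Pow(Add(5, 187), 2)), Pow(Pow(Mul(-7, 36), 2), -1)) = Mul(Mul(2, 187, Pow(192, 2)), Pow(Pow(-252, 2), -1)) = Mul(Mul(2, 187, 36864), Pow(63504, -1)) = Mul(13787136, Rational(1, 63504)) = Rational(95744, 441)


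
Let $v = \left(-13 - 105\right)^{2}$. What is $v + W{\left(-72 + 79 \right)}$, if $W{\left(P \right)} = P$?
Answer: $13931$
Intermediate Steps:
$v = 13924$ ($v = \left(-118\right)^{2} = 13924$)
$v + W{\left(-72 + 79 \right)} = 13924 + \left(-72 + 79\right) = 13924 + 7 = 13931$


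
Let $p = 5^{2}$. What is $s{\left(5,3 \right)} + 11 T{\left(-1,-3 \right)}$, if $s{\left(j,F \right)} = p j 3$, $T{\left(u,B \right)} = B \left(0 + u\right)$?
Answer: $408$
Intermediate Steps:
$p = 25$
$T{\left(u,B \right)} = B u$
$s{\left(j,F \right)} = 75 j$ ($s{\left(j,F \right)} = 25 j 3 = 75 j$)
$s{\left(5,3 \right)} + 11 T{\left(-1,-3 \right)} = 75 \cdot 5 + 11 \left(\left(-3\right) \left(-1\right)\right) = 375 + 11 \cdot 3 = 375 + 33 = 408$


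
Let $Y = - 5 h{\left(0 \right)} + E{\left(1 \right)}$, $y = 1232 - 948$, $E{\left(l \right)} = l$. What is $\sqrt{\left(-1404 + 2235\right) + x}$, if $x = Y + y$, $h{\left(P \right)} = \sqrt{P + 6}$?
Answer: $\sqrt{1116 - 5 \sqrt{6}} \approx 33.223$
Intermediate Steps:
$h{\left(P \right)} = \sqrt{6 + P}$
$y = 284$ ($y = 1232 - 948 = 284$)
$Y = 1 - 5 \sqrt{6}$ ($Y = - 5 \sqrt{6 + 0} + 1 = - 5 \sqrt{6} + 1 = 1 - 5 \sqrt{6} \approx -11.247$)
$x = 285 - 5 \sqrt{6}$ ($x = \left(1 - 5 \sqrt{6}\right) + 284 = 285 - 5 \sqrt{6} \approx 272.75$)
$\sqrt{\left(-1404 + 2235\right) + x} = \sqrt{\left(-1404 + 2235\right) + \left(285 - 5 \sqrt{6}\right)} = \sqrt{831 + \left(285 - 5 \sqrt{6}\right)} = \sqrt{1116 - 5 \sqrt{6}}$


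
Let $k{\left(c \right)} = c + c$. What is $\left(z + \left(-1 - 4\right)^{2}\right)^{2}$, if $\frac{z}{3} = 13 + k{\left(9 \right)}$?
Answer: $13924$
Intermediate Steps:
$k{\left(c \right)} = 2 c$
$z = 93$ ($z = 3 \left(13 + 2 \cdot 9\right) = 3 \left(13 + 18\right) = 3 \cdot 31 = 93$)
$\left(z + \left(-1 - 4\right)^{2}\right)^{2} = \left(93 + \left(-1 - 4\right)^{2}\right)^{2} = \left(93 + \left(-5\right)^{2}\right)^{2} = \left(93 + 25\right)^{2} = 118^{2} = 13924$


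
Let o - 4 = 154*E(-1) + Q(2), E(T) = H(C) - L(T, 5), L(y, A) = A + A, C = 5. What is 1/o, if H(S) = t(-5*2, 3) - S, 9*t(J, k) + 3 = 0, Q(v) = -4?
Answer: -3/7084 ≈ -0.00042349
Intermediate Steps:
L(y, A) = 2*A
t(J, k) = -1/3 (t(J, k) = -1/3 + (1/9)*0 = -1/3 + 0 = -1/3)
H(S) = -1/3 - S
E(T) = -46/3 (E(T) = (-1/3 - 1*5) - 2*5 = (-1/3 - 5) - 1*10 = -16/3 - 10 = -46/3)
o = -7084/3 (o = 4 + (154*(-46/3) - 4) = 4 + (-7084/3 - 4) = 4 - 7096/3 = -7084/3 ≈ -2361.3)
1/o = 1/(-7084/3) = -3/7084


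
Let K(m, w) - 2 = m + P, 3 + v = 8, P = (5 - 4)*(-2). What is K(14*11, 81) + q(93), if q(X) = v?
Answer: 159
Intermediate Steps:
P = -2 (P = 1*(-2) = -2)
v = 5 (v = -3 + 8 = 5)
K(m, w) = m (K(m, w) = 2 + (m - 2) = 2 + (-2 + m) = m)
q(X) = 5
K(14*11, 81) + q(93) = 14*11 + 5 = 154 + 5 = 159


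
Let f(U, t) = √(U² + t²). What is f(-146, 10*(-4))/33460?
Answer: √5729/16730 ≈ 0.0045242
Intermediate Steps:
f(-146, 10*(-4))/33460 = √((-146)² + (10*(-4))²)/33460 = √(21316 + (-40)²)*(1/33460) = √(21316 + 1600)*(1/33460) = √22916*(1/33460) = (2*√5729)*(1/33460) = √5729/16730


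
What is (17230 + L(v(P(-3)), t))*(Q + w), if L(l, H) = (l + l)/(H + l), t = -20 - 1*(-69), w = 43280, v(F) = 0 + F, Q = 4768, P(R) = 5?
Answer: 7450883440/9 ≈ 8.2788e+8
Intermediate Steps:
v(F) = F
t = 49 (t = -20 + 69 = 49)
L(l, H) = 2*l/(H + l) (L(l, H) = (2*l)/(H + l) = 2*l/(H + l))
(17230 + L(v(P(-3)), t))*(Q + w) = (17230 + 2*5/(49 + 5))*(4768 + 43280) = (17230 + 2*5/54)*48048 = (17230 + 2*5*(1/54))*48048 = (17230 + 5/27)*48048 = (465215/27)*48048 = 7450883440/9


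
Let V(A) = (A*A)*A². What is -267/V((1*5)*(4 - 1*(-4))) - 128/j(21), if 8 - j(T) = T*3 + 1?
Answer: 40958131/17920000 ≈ 2.2856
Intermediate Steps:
j(T) = 7 - 3*T (j(T) = 8 - (T*3 + 1) = 8 - (3*T + 1) = 8 - (1 + 3*T) = 8 + (-1 - 3*T) = 7 - 3*T)
V(A) = A⁴ (V(A) = A²*A² = A⁴)
-267/V((1*5)*(4 - 1*(-4))) - 128/j(21) = -267*1/(625*(4 - 1*(-4))⁴) - 128/(7 - 3*21) = -267*1/(625*(4 + 4)⁴) - 128/(7 - 63) = -267/((5*8)⁴) - 128/(-56) = -267/(40⁴) - 128*(-1/56) = -267/2560000 + 16/7 = 40958131/17920000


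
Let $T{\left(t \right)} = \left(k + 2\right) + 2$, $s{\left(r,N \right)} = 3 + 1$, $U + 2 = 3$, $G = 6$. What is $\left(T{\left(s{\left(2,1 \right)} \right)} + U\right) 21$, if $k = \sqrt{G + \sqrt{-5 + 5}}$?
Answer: $105 + 21 \sqrt{6} \approx 156.44$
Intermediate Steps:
$U = 1$ ($U = -2 + 3 = 1$)
$s{\left(r,N \right)} = 4$
$k = \sqrt{6}$ ($k = \sqrt{6 + \sqrt{-5 + 5}} = \sqrt{6 + \sqrt{0}} = \sqrt{6 + 0} = \sqrt{6} \approx 2.4495$)
$T{\left(t \right)} = 4 + \sqrt{6}$ ($T{\left(t \right)} = \left(\sqrt{6} + 2\right) + 2 = \left(2 + \sqrt{6}\right) + 2 = 4 + \sqrt{6}$)
$\left(T{\left(s{\left(2,1 \right)} \right)} + U\right) 21 = \left(\left(4 + \sqrt{6}\right) + 1\right) 21 = \left(5 + \sqrt{6}\right) 21 = 105 + 21 \sqrt{6}$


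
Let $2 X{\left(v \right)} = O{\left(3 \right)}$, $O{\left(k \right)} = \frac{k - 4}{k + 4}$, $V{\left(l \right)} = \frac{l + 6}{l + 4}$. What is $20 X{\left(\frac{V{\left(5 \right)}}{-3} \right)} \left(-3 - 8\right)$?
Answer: $\frac{110}{7} \approx 15.714$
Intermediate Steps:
$V{\left(l \right)} = \frac{6 + l}{4 + l}$
$O{\left(k \right)} = \frac{-4 + k}{4 + k}$
$X{\left(v \right)} = - \frac{1}{14}$ ($X{\left(v \right)} = \frac{\frac{1}{4 + 3} \left(-4 + 3\right)}{2} = \frac{\frac{1}{7} \left(-1\right)}{2} = \frac{1}{2} \left(- \frac{1}{7}\right) = - \frac{1}{14}$)
$20 X{\left(\frac{V{\left(5 \right)}}{-3} \right)} \left(-3 - 8\right) = 20 \left(- \frac{1}{14}\right) \left(-3 - 8\right) = - \frac{10 \left(-3 - 8\right)}{7} = \left(- \frac{10}{7}\right) \left(-11\right) = \frac{110}{7}$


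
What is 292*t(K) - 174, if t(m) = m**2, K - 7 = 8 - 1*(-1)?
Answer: 74578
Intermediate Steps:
K = 16 (K = 7 + (8 - 1*(-1)) = 7 + (8 + 1) = 7 + 9 = 16)
292*t(K) - 174 = 292*16**2 - 174 = 292*256 - 174 = 74752 - 174 = 74578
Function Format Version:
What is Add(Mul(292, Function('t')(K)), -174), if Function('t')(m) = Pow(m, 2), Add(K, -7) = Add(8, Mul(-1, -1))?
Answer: 74578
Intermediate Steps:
K = 16 (K = Add(7, Add(8, Mul(-1, -1))) = Add(7, Add(8, 1)) = Add(7, 9) = 16)
Add(Mul(292, Function('t')(K)), -174) = Add(Mul(292, Pow(16, 2)), -174) = Add(Mul(292, 256), -174) = Add(74752, -174) = 74578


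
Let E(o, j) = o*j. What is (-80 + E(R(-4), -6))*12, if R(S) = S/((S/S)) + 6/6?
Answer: -744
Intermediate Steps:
R(S) = 1 + S (R(S) = S/1 + 6*(⅙) = S*1 + 1 = S + 1 = 1 + S)
E(o, j) = j*o
(-80 + E(R(-4), -6))*12 = (-80 - 6*(1 - 4))*12 = (-80 - 6*(-3))*12 = (-80 + 18)*12 = -62*12 = -744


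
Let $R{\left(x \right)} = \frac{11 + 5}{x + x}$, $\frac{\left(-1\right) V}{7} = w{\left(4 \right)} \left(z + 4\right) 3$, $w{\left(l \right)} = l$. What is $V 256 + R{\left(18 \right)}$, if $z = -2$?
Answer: $- \frac{387068}{9} \approx -43008.0$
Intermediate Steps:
$V = -168$ ($V = - 7 \cdot 4 \left(-2 + 4\right) 3 = - 7 \cdot 4 \cdot 2 \cdot 3 = - 7 \cdot 8 \cdot 3 = \left(-7\right) 24 = -168$)
$R{\left(x \right)} = \frac{8}{x}$ ($R{\left(x \right)} = \frac{16}{2 x} = 16 \frac{1}{2 x} = \frac{8}{x}$)
$V 256 + R{\left(18 \right)} = \left(-168\right) 256 + \frac{8}{18} = -43008 + 8 \cdot \frac{1}{18} = -43008 + \frac{4}{9} = - \frac{387068}{9}$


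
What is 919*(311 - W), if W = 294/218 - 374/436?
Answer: 62208029/218 ≈ 2.8536e+5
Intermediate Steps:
W = 107/218 (W = 294*(1/218) - 374*1/436 = 147/109 - 187/218 = 107/218 ≈ 0.49083)
919*(311 - W) = 919*(311 - 1*107/218) = 919*(311 - 107/218) = 919*(67691/218) = 62208029/218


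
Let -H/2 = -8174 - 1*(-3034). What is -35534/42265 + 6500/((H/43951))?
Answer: 603698165399/21724210 ≈ 27789.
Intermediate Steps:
H = 10280 (H = -2*(-8174 - 1*(-3034)) = -2*(-8174 + 3034) = -2*(-5140) = 10280)
-35534/42265 + 6500/((H/43951)) = -35534/42265 + 6500/((10280/43951)) = -35534*1/42265 + 6500/((10280*(1/43951))) = -35534/42265 + 6500/(10280/43951) = -35534/42265 + 6500*(43951/10280) = -35534/42265 + 14284075/514 = 603698165399/21724210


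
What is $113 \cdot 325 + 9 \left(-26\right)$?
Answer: $36491$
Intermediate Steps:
$113 \cdot 325 + 9 \left(-26\right) = 36725 - 234 = 36491$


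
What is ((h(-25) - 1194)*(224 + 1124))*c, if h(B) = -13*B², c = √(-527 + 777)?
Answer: -62810060*√10 ≈ -1.9862e+8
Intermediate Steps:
c = 5*√10 (c = √250 = 5*√10 ≈ 15.811)
((h(-25) - 1194)*(224 + 1124))*c = ((-13*(-25)² - 1194)*(224 + 1124))*(5*√10) = ((-13*625 - 1194)*1348)*(5*√10) = ((-8125 - 1194)*1348)*(5*√10) = (-9319*1348)*(5*√10) = -62810060*√10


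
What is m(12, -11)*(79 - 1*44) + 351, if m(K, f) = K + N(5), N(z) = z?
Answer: 946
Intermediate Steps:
m(K, f) = 5 + K (m(K, f) = K + 5 = 5 + K)
m(12, -11)*(79 - 1*44) + 351 = (5 + 12)*(79 - 1*44) + 351 = 17*(79 - 44) + 351 = 17*35 + 351 = 595 + 351 = 946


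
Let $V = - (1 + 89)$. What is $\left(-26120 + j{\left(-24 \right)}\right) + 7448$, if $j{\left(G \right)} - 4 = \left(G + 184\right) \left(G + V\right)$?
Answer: $-36908$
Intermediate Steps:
$V = -90$ ($V = \left(-1\right) 90 = -90$)
$j{\left(G \right)} = 4 + \left(-90 + G\right) \left(184 + G\right)$ ($j{\left(G \right)} = 4 + \left(G + 184\right) \left(G - 90\right) = 4 + \left(184 + G\right) \left(-90 + G\right) = 4 + \left(-90 + G\right) \left(184 + G\right)$)
$\left(-26120 + j{\left(-24 \right)}\right) + 7448 = \left(-26120 + \left(-16556 + \left(-24\right)^{2} + 94 \left(-24\right)\right)\right) + 7448 = \left(-26120 - 18236\right) + 7448 = -44356 + 7448 = -36908$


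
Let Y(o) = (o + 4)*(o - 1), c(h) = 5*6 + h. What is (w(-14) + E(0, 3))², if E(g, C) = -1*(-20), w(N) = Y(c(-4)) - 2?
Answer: 589824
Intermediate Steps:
c(h) = 30 + h
Y(o) = (-1 + o)*(4 + o) (Y(o) = (4 + o)*(-1 + o) = (-1 + o)*(4 + o))
w(N) = 748 (w(N) = (-4 + (30 - 4)² + 3*(30 - 4)) - 2 = (-4 + 26² + 3*26) - 2 = (-4 + 676 + 78) - 2 = 750 - 2 = 748)
E(g, C) = 20
(w(-14) + E(0, 3))² = (748 + 20)² = 768² = 589824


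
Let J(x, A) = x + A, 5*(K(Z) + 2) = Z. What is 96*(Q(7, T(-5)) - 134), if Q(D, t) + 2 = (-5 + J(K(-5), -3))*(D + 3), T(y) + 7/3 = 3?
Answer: -23616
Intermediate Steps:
T(y) = 2/3 (T(y) = -7/3 + 3 = 2/3)
K(Z) = -2 + Z/5
J(x, A) = A + x
Q(D, t) = -35 - 11*D (Q(D, t) = -2 + (-5 + (-3 + (-2 + (1/5)*(-5))))*(D + 3) = -2 + (-5 + (-3 + (-2 - 1)))*(3 + D) = -2 + (-5 + (-3 - 3))*(3 + D) = -2 + (-5 - 6)*(3 + D) = -2 - 11*(3 + D) = -2 + (-33 - 11*D) = -35 - 11*D)
96*(Q(7, T(-5)) - 134) = 96*((-35 - 11*7) - 134) = 96*((-35 - 77) - 134) = 96*(-112 - 134) = 96*(-246) = -23616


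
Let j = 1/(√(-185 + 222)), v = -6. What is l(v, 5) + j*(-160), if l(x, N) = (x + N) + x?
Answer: -7 - 160*√37/37 ≈ -33.304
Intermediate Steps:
l(x, N) = N + 2*x (l(x, N) = (N + x) + x = N + 2*x)
j = √37/37 (j = 1/(√37) = √37/37 ≈ 0.16440)
l(v, 5) + j*(-160) = (5 + 2*(-6)) + (√37/37)*(-160) = (5 - 12) - 160*√37/37 = -7 - 160*√37/37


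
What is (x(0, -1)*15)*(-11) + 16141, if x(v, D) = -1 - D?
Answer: 16141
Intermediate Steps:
(x(0, -1)*15)*(-11) + 16141 = ((-1 - 1*(-1))*15)*(-11) + 16141 = ((-1 + 1)*15)*(-11) + 16141 = (0*15)*(-11) + 16141 = 0*(-11) + 16141 = 0 + 16141 = 16141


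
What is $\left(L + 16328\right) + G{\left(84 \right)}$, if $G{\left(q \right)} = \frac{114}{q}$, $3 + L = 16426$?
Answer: $\frac{458533}{14} \approx 32752.0$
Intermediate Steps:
$L = 16423$ ($L = -3 + 16426 = 16423$)
$\left(L + 16328\right) + G{\left(84 \right)} = \left(16423 + 16328\right) + \frac{114}{84} = 32751 + 114 \cdot \frac{1}{84} = 32751 + \frac{19}{14} = \frac{458533}{14}$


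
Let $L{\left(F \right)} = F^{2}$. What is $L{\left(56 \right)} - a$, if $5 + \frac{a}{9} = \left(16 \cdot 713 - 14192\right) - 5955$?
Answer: $81832$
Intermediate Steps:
$a = -78696$ ($a = -45 + 9 \left(\left(16 \cdot 713 - 14192\right) - 5955\right) = -45 + 9 \left(\left(11408 - 14192\right) - 5955\right) = -45 + 9 \left(-2784 - 5955\right) = -45 + 9 \left(-8739\right) = -45 - 78651 = -78696$)
$L{\left(56 \right)} - a = 56^{2} - -78696 = 3136 + 78696 = 81832$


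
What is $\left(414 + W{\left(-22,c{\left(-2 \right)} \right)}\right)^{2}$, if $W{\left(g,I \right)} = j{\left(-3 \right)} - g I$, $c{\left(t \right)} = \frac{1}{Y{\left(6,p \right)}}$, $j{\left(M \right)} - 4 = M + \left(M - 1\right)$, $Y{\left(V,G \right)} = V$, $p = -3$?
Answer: $\frac{1547536}{9} \approx 1.7195 \cdot 10^{5}$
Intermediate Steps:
$j{\left(M \right)} = 3 + 2 M$ ($j{\left(M \right)} = 4 + \left(M + \left(M - 1\right)\right) = 4 + \left(M + \left(-1 + M\right)\right) = 4 + \left(-1 + 2 M\right) = 3 + 2 M$)
$c{\left(t \right)} = \frac{1}{6}$
$W{\left(g,I \right)} = -3 - I g$ ($W{\left(g,I \right)} = \left(3 + 2 \left(-3\right)\right) - g I = \left(3 - 6\right) - I g = -3 - I g$)
$\left(414 + W{\left(-22,c{\left(-2 \right)} \right)}\right)^{2} = \left(414 - \left(3 + \frac{1}{6} \left(-22\right)\right)\right)^{2} = \left(414 + \left(-3 + \frac{11}{3}\right)\right)^{2} = \left(414 + \frac{2}{3}\right)^{2} = \left(\frac{1244}{3}\right)^{2} = \frac{1547536}{9}$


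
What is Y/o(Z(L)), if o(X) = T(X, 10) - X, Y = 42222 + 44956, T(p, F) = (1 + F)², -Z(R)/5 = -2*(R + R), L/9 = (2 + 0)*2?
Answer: -87178/599 ≈ -145.54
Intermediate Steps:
L = 36 (L = 9*((2 + 0)*2) = 9*(2*2) = 9*4 = 36)
Z(R) = 20*R (Z(R) = -(-10)*(R + R) = -(-10)*2*R = -(-20)*R = 20*R)
Y = 87178
o(X) = 121 - X (o(X) = (1 + 10)² - X = 11² - X = 121 - X)
Y/o(Z(L)) = 87178/(121 - 20*36) = 87178/(121 - 1*720) = 87178/(121 - 720) = 87178/(-599) = 87178*(-1/599) = -87178/599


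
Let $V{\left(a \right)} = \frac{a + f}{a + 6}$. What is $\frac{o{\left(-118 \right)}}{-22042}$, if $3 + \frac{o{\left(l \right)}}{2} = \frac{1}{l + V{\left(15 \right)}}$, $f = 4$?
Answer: $\frac{7398}{27100639} \approx 0.00027298$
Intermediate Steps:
$V{\left(a \right)} = \frac{4 + a}{6 + a}$ ($V{\left(a \right)} = \frac{a + 4}{a + 6} = \frac{4 + a}{6 + a}$)
$o{\left(l \right)} = -6 + \frac{2}{\frac{19}{21} + l}$ ($o{\left(l \right)} = -6 + \frac{2}{l + \frac{4 + 15}{6 + 15}} = -6 + \frac{2}{l + \frac{1}{21} \cdot 19} = -6 + \frac{2}{l + \frac{19}{21}} = -6 + \frac{2}{\frac{19}{21} + l}$)
$\frac{o{\left(-118 \right)}}{-22042} = \frac{18 \frac{1}{19 + 21 \left(-118\right)} \left(-4 - -826\right)}{-22042} = \frac{18 \left(-4 + 826\right)}{19 - 2478} \left(- \frac{1}{22042}\right) = 18 \frac{1}{-2459} \cdot 822 \left(- \frac{1}{22042}\right) = 18 \left(- \frac{1}{2459}\right) 822 \left(- \frac{1}{22042}\right) = \left(- \frac{14796}{2459}\right) \left(- \frac{1}{22042}\right) = \frac{7398}{27100639}$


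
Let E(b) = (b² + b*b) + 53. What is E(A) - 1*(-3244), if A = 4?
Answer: 3329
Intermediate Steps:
E(b) = 53 + 2*b² (E(b) = (b² + b²) + 53 = 2*b² + 53 = 53 + 2*b²)
E(A) - 1*(-3244) = (53 + 2*4²) - 1*(-3244) = (53 + 2*16) + 3244 = (53 + 32) + 3244 = 85 + 3244 = 3329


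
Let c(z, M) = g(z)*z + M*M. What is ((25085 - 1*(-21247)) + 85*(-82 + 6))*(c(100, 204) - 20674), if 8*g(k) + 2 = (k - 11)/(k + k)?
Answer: 834224412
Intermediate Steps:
g(k) = -1/4 + (-11 + k)/(16*k) (g(k) = -1/4 + ((k - 11)/(k + k))/8 = -1/4 + ((-11 + k)/((2*k)))/8 = -1/4 + ((-11 + k)*(1/(2*k)))/8 = -1/4 + ((-11 + k)/(2*k))/8 = -1/4 + (-11 + k)/(16*k))
c(z, M) = -11/16 + M**2 - 3*z/16 (c(z, M) = ((-11 - 3*z)/(16*z))*z + M*M = (-11/16 - 3*z/16) + M**2 = -11/16 + M**2 - 3*z/16)
((25085 - 1*(-21247)) + 85*(-82 + 6))*(c(100, 204) - 20674) = ((25085 - 1*(-21247)) + 85*(-82 + 6))*((-11/16 + 204**2 - 3/16*100) - 20674) = ((25085 + 21247) + 85*(-76))*((-11/16 + 41616 - 75/4) - 20674) = (46332 - 6460)*(665545/16 - 20674) = 39872*(334761/16) = 834224412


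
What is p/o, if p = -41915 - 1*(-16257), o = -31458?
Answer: 12829/15729 ≈ 0.81563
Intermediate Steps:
p = -25658 (p = -41915 + 16257 = -25658)
p/o = -25658/(-31458) = -25658*(-1/31458) = 12829/15729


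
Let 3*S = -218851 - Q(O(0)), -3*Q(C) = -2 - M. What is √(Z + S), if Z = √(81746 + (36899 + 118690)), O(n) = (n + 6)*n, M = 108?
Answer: √(-656663 + 9*√237335)/3 ≈ 269.21*I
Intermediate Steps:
O(n) = n*(6 + n) (O(n) = (6 + n)*n = n*(6 + n))
Q(C) = 110/3 (Q(C) = -(-2 - 1*108)/3 = -(-2 - 108)/3 = -⅓*(-110) = 110/3)
S = -656663/9 (S = (-218851 - 1*110/3)/3 = (-218851 - 110/3)/3 = (⅓)*(-656663/3) = -656663/9 ≈ -72963.)
Z = √237335 (Z = √(81746 + 155589) = √237335 ≈ 487.17)
√(Z + S) = √(√237335 - 656663/9) = √(-656663/9 + √237335)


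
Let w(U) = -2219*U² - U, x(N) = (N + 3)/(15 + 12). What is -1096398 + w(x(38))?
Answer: -803005388/729 ≈ -1.1015e+6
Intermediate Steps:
x(N) = ⅑ + N/27 (x(N) = (3 + N)/27 = (3 + N)*(1/27) = ⅑ + N/27)
w(U) = -U - 2219*U²
-1096398 + w(x(38)) = -1096398 - (⅑ + (1/27)*38)*(1 + 2219*(⅑ + (1/27)*38)) = -1096398 - (⅑ + 38/27)*(1 + 2219*(⅑ + 38/27)) = -1096398 - 1*41/27*(1 + 2219*(41/27)) = -1096398 - 1*41/27*(1 + 90979/27) = -1096398 - 1*41/27*91006/27 = -1096398 - 3731246/729 = -803005388/729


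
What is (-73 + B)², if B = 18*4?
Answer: 1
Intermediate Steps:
B = 72
(-73 + B)² = (-73 + 72)² = (-1)² = 1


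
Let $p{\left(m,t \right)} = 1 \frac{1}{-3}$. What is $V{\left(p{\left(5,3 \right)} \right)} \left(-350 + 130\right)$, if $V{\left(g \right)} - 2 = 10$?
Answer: $-2640$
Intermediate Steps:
$p{\left(m,t \right)} = - \frac{1}{3}$ ($p{\left(m,t \right)} = 1 \left(- \frac{1}{3}\right) = - \frac{1}{3}$)
$V{\left(g \right)} = 12$ ($V{\left(g \right)} = 2 + 10 = 12$)
$V{\left(p{\left(5,3 \right)} \right)} \left(-350 + 130\right) = 12 \left(-350 + 130\right) = 12 \left(-220\right) = -2640$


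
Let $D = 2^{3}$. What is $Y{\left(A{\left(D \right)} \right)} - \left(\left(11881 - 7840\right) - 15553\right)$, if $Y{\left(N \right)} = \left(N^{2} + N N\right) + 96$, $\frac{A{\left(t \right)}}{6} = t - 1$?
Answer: $15136$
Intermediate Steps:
$D = 8$
$A{\left(t \right)} = -6 + 6 t$ ($A{\left(t \right)} = 6 \left(t - 1\right) = 6 \left(-1 + t\right) = -6 + 6 t$)
$Y{\left(N \right)} = 96 + 2 N^{2}$ ($Y{\left(N \right)} = \left(N^{2} + N^{2}\right) + 96 = 2 N^{2} + 96 = 96 + 2 N^{2}$)
$Y{\left(A{\left(D \right)} \right)} - \left(\left(11881 - 7840\right) - 15553\right) = \left(96 + 2 \left(-6 + 6 \cdot 8\right)^{2}\right) - \left(\left(11881 - 7840\right) - 15553\right) = \left(96 + 2 \left(-6 + 48\right)^{2}\right) - \left(\left(11881 - 7840\right) - 15553\right) = \left(96 + 2 \cdot 42^{2}\right) - \left(4041 - 15553\right) = \left(96 + 2 \cdot 1764\right) - -11512 = \left(96 + 3528\right) + 11512 = 3624 + 11512 = 15136$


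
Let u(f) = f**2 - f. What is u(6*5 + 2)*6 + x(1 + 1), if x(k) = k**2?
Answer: 5956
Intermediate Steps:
u(6*5 + 2)*6 + x(1 + 1) = ((6*5 + 2)*(-1 + (6*5 + 2)))*6 + (1 + 1)**2 = ((30 + 2)*(-1 + (30 + 2)))*6 + 2**2 = (32*(-1 + 32))*6 + 4 = (32*31)*6 + 4 = 992*6 + 4 = 5952 + 4 = 5956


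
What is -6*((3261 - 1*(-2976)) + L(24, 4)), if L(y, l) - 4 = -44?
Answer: -37182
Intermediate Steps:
L(y, l) = -40 (L(y, l) = 4 - 44 = -40)
-6*((3261 - 1*(-2976)) + L(24, 4)) = -6*((3261 - 1*(-2976)) - 40) = -6*((3261 + 2976) - 40) = -6*(6237 - 40) = -6*6197 = -37182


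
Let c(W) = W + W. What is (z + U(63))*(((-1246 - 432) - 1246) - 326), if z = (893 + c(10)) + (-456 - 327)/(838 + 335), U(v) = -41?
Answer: -1107245750/391 ≈ -2.8318e+6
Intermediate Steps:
c(W) = 2*W
z = 356722/391 (z = (893 + 2*10) + (-456 - 327)/(838 + 335) = (893 + 20) - 783/1173 = 913 - 783*1/1173 = 913 - 261/391 = 356722/391 ≈ 912.33)
(z + U(63))*(((-1246 - 432) - 1246) - 326) = (356722/391 - 41)*(((-1246 - 432) - 1246) - 326) = 340691*((-1678 - 1246) - 326)/391 = 340691*(-2924 - 326)/391 = (340691/391)*(-3250) = -1107245750/391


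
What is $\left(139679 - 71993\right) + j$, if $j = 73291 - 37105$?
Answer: $103872$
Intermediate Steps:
$j = 36186$
$\left(139679 - 71993\right) + j = \left(139679 - 71993\right) + 36186 = 67686 + 36186 = 103872$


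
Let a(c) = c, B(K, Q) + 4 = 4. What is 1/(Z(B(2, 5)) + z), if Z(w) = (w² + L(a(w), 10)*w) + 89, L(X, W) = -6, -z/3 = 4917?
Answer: -1/14662 ≈ -6.8204e-5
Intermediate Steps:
z = -14751 (z = -3*4917 = -14751)
B(K, Q) = 0 (B(K, Q) = -4 + 4 = 0)
Z(w) = 89 + w² - 6*w (Z(w) = (w² - 6*w) + 89 = 89 + w² - 6*w)
1/(Z(B(2, 5)) + z) = 1/((89 + 0² - 6*0) - 14751) = 1/((89 + 0 + 0) - 14751) = 1/(89 - 14751) = 1/(-14662) = -1/14662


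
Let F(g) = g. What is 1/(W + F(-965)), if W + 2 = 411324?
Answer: 1/410357 ≈ 2.4369e-6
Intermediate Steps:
W = 411322 (W = -2 + 411324 = 411322)
1/(W + F(-965)) = 1/(411322 - 965) = 1/410357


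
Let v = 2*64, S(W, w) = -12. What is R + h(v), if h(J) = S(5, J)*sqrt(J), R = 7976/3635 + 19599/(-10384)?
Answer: 11580419/37745840 - 96*sqrt(2) ≈ -135.46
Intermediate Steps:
v = 128
R = 11580419/37745840 (R = 7976*(1/3635) + 19599*(-1/10384) = 7976/3635 - 19599/10384 = 11580419/37745840 ≈ 0.30680)
h(J) = -12*sqrt(J)
R + h(v) = 11580419/37745840 - 96*sqrt(2)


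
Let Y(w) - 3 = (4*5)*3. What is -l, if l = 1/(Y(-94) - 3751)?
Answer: 1/3688 ≈ 0.00027115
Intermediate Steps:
Y(w) = 63 (Y(w) = 3 + (4*5)*3 = 3 + 20*3 = 3 + 60 = 63)
l = -1/3688 (l = 1/(63 - 3751) = 1/(-3688) = -1/3688 ≈ -0.00027115)
-l = -1*(-1/3688) = 1/3688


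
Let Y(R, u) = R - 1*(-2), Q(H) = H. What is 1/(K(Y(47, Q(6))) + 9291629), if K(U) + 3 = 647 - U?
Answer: 1/9292224 ≈ 1.0762e-7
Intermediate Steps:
Y(R, u) = 2 + R (Y(R, u) = R + 2 = 2 + R)
K(U) = 644 - U (K(U) = -3 + (647 - U) = 644 - U)
1/(K(Y(47, Q(6))) + 9291629) = 1/((644 - (2 + 47)) + 9291629) = 1/((644 - 1*49) + 9291629) = 1/((644 - 49) + 9291629) = 1/(595 + 9291629) = 1/9292224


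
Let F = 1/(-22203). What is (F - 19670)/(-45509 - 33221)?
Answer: 436733011/1748042190 ≈ 0.24984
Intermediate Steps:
F = -1/22203 ≈ -4.5039e-5
(F - 19670)/(-45509 - 33221) = (-1/22203 - 19670)/(-45509 - 33221) = -436733011/22203/(-78730) = -436733011/22203*(-1/78730) = 436733011/1748042190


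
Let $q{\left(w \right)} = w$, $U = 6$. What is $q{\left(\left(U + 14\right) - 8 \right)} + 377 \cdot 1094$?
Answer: $412450$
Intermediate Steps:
$q{\left(\left(U + 14\right) - 8 \right)} + 377 \cdot 1094 = \left(\left(6 + 14\right) - 8\right) + 377 \cdot 1094 = \left(20 - 8\right) + 412438 = 12 + 412438 = 412450$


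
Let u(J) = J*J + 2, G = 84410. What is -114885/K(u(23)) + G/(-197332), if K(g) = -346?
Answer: 2830160120/8534609 ≈ 331.61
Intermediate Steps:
u(J) = 2 + J² (u(J) = J² + 2 = 2 + J²)
-114885/K(u(23)) + G/(-197332) = -114885/(-346) + 84410/(-197332) = -114885*(-1/346) + 84410*(-1/197332) = 114885/346 - 42205/98666 = 2830160120/8534609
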